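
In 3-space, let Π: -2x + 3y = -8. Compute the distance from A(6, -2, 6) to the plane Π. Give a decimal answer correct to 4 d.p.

n·A − d = (-2)·(6) + (3)·(-2) + (0)·(6) − (-8) = -10; |n| = √13.
Distance = |-10| / √13 = 10/√13 ≈ 2.7735.

2.7735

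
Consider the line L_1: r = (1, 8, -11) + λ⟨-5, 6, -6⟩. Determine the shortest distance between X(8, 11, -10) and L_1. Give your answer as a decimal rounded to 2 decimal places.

Taking (1, 8, -11) on L_1 with direction v = (-5, 6, -6): w = X − (1, 8, -11) = (7, 3, 1), and w × v = (-24, 37, 57).
Distance = |w × v| / |v| = √5194 / √97 ≈ 7.32.

7.32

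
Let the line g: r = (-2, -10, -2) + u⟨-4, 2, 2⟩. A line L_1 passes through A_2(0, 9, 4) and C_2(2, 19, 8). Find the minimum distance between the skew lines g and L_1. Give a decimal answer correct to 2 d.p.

1.85

A direction vector for L_1 is C_2 − A_2 = (2, 10, 4).
Common perpendicular direction n = (-4, 2, 2) × (2, 10, 4) = (-12, 20, -44).
With w = (0, 9, 4) − (-2, -10, -2) = (2, 19, 6), w · n = 92.
Distance = |w · n| / |n| = |92| / √2480 ≈ 1.85.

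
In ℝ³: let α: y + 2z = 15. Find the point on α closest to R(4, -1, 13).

Foot = R − λn with λ = (n·R − d)/|n|² = (25 − 15)/5 = 2.
Foot = (4, -1, 13) − 2·(0, 1, 2) = (4, -3, 9).

(4, -3, 9)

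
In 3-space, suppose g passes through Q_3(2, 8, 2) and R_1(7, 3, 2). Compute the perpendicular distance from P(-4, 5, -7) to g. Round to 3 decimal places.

A direction vector for g is R_1 − Q_3 = (5, -5, 0).
Taking (2, 8, 2) on g with direction v = (5, -5, 0): w = P − (2, 8, 2) = (-6, -3, -9), and w × v = (-45, -45, 45).
Distance = |w × v| / |v| = √6075 / √50 ≈ 11.023.

11.023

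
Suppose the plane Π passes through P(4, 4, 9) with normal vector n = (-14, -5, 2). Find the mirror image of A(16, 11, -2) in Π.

(-12, 1, 2)

Π: n·r = n·P gives -14x - 5y + 2z = -58.
λ = (n·A − d)/|n|² = (-283 − (-58))/225 = -1.
Reflection = A − 2λn = (16, 11, -2) − (-2)·(-14, -5, 2) = (-12, 1, 2).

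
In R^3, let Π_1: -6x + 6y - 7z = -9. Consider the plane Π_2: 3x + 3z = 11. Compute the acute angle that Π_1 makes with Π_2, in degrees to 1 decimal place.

33.3

cos θ = |n₁·n₂| / (|n₁||n₂|) = |-39| / (√121 · √18).
θ = arccos(0.83567) ≈ 33.3°.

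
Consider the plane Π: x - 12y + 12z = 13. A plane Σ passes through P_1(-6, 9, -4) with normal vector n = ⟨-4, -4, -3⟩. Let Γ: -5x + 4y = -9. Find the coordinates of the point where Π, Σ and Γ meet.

(1, -1, 0)

Σ: n·r = n·P_1 gives -4x - 4y - 3z = 0.
Solving the 3×3 linear system x - 12y + 12z = 13, -4x - 4y - 3z = 0, -5x + 4y = -9 (e.g. by elimination or Cramer's rule, determinant = -600) gives (1, -1, 0).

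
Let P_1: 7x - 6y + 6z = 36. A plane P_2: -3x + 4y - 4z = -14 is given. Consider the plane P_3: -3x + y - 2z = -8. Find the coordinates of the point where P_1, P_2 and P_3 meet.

(6, -8, -9)

Solving the 3×3 linear system 7x - 6y + 6z = 36, -3x + 4y - 4z = -14, -3x + y - 2z = -8 (e.g. by elimination or Cramer's rule, determinant = -10) gives (6, -8, -9).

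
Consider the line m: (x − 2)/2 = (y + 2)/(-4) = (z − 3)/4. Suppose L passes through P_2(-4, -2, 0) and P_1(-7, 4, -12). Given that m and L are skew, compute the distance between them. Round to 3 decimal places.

5.367

m has direction (2, -4, 4) through (2, -2, 3).
A direction vector for L is P_1 − P_2 = (-3, 6, -12).
Common perpendicular direction n = (2, -4, 4) × (-3, 6, -12) = (24, 12, 0).
With w = (-4, -2, 0) − (2, -2, 3) = (-6, 0, -3), w · n = -144.
Distance = |w · n| / |n| = |-144| / √720 ≈ 5.367.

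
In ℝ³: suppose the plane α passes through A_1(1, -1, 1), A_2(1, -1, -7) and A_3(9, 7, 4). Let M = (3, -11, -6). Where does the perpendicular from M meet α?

(-3, -5, -6)

A_1A_2 = (0, 0, -8), A_1A_3 = (8, 8, 3); a normal to α is A_1A_2 × A_1A_3 = (64, -64, 0).
Using A_1: α has equation 64x - 64y = 128.
Foot = M − λn with λ = (n·M − d)/|n|² = (896 − 128)/8192 = 3/32.
Foot = (3, -11, -6) − (3/32)·(64, -64, 0) = (-3, -5, -6).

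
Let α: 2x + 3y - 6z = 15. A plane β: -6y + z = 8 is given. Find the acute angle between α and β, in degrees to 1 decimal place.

cos θ = |n₁·n₂| / (|n₁||n₂|) = |-24| / (√49 · √37).
θ = arccos(0.56365) ≈ 55.7°.

55.7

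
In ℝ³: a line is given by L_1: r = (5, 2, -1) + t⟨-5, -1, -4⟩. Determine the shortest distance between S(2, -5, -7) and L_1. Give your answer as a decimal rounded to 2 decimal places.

Taking (5, 2, -1) on L_1 with direction v = (-5, -1, -4): w = S − (5, 2, -1) = (-3, -7, -6), and w × v = (22, 18, -32).
Distance = |w × v| / |v| = √1832 / √42 ≈ 6.60.

6.60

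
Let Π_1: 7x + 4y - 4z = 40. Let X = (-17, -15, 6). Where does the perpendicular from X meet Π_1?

Foot = X − λn with λ = (n·X − d)/|n|² = (-203 − 40)/81 = -3.
Foot = (-17, -15, 6) − (-3)·(7, 4, -4) = (4, -3, -6).

(4, -3, -6)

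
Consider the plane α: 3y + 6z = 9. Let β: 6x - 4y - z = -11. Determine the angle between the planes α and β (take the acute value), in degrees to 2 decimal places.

cos θ = |n₁·n₂| / (|n₁||n₂|) = |-18| / (√45 · √53).
θ = arccos(0.36858) ≈ 68.37°.

68.37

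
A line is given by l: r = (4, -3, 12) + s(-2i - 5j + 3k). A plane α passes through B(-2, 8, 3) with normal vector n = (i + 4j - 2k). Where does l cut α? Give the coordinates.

α: n·r = n·B gives x + 4y - 2z = 24.
Substitute r = (4, -3, 12) + t(-2, -5, 3) into the plane: -32 + (-28)t = 24, so t = -2.
Intersection: (4, -3, 12) + (-2)·(-2, -5, 3) = (8, 7, 6).

(8, 7, 6)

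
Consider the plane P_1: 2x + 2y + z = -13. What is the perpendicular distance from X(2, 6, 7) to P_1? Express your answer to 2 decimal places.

12.00

n·X − d = (2)·(2) + (2)·(6) + (1)·(7) − (-13) = 36; |n| = √9.
Distance = |36| / √9 = 36/√9 ≈ 12.00.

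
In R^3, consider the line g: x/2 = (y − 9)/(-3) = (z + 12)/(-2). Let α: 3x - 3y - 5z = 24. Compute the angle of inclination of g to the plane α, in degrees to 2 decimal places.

g has direction (2, -3, -2) through (0, 9, -12).
sin θ = |n·v| / (|n||v|) = |25| / (√43 · √17) = 0.92466.
θ ≈ 67.62°.

67.62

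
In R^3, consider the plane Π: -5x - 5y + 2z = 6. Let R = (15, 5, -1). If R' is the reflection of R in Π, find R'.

λ = (n·R − d)/|n|² = (-102 − 6)/54 = -2.
Reflection = R − 2λn = (15, 5, -1) − (-4)·(-5, -5, 2) = (-5, -15, 7).

(-5, -15, 7)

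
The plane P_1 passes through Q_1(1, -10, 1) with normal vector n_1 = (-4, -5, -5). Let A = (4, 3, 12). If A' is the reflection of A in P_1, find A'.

P_1: n_1·r = n_1·Q_1 gives -4x - 5y - 5z = 41.
λ = (n·A − d)/|n|² = (-91 − 41)/66 = -2.
Reflection = A − 2λn = (4, 3, 12) − (-4)·(-4, -5, -5) = (-12, -17, -8).

(-12, -17, -8)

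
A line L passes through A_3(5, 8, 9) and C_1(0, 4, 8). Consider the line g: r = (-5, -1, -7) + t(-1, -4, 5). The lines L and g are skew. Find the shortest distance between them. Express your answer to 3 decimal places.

A direction vector for L is C_1 − A_3 = (-5, -4, -1).
Common perpendicular direction n = (-5, -4, -1) × (-1, -4, 5) = (-24, 26, 16).
With w = (-5, -1, -7) − (5, 8, 9) = (-10, -9, -16), w · n = -250.
Distance = |w · n| / |n| = |-250| / √1508 ≈ 6.438.

6.438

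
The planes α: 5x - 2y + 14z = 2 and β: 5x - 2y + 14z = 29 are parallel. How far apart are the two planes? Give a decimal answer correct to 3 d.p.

Same normal n = (5, -2, 14) with |n| = √225; distance = |2 − 29| / |n| = 27/√225 ≈ 1.800.

1.800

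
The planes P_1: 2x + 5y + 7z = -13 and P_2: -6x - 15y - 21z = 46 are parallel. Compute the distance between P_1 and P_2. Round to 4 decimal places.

Rescale P_2 by 1/(-3): 2x + 5y + 7z = -46/3. Then distance = |-13 − (-46/3)| / √78 ≈ 0.2642.

0.2642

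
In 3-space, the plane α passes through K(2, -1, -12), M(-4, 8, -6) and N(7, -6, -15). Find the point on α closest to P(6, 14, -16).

(4, 6, -6)

KM = (-6, 9, 6), KN = (5, -5, -3); a normal to α is KM × KN = (3, 12, -15).
Using K: α has equation 3x + 12y - 15z = 174.
Foot = P − λn with λ = (n·P − d)/|n|² = (426 − 174)/378 = 2/3.
Foot = (6, 14, -16) − (2/3)·(3, 12, -15) = (4, 6, -6).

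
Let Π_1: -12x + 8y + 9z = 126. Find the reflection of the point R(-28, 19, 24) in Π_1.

λ = (n·R − d)/|n|² = (704 − 126)/289 = 2.
Reflection = R − 2λn = (-28, 19, 24) − 4·(-12, 8, 9) = (20, -13, -12).

(20, -13, -12)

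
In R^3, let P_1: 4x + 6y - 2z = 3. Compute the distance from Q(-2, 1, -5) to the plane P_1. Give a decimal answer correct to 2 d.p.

n·Q − d = (4)·(-2) + (6)·(1) + (-2)·(-5) − 3 = 5; |n| = √56.
Distance = |5| / √56 = 5/√56 ≈ 0.67.

0.67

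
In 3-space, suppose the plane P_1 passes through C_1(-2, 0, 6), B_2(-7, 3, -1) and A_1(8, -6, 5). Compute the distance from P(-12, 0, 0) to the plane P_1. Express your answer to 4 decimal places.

5.1450

C_1B_2 = (-5, 3, -7), C_1A_1 = (10, -6, -1); a normal to P_1 is C_1B_2 × C_1A_1 = (-45, -75, 0).
Using C_1: P_1 has equation -45x - 75y = 90.
n·P − d = (-45)·(-12) + (-75)·(0) + (0)·(0) − 90 = 450; |n| = √7650.
Distance = |450| / √7650 = 450/√7650 ≈ 5.1450.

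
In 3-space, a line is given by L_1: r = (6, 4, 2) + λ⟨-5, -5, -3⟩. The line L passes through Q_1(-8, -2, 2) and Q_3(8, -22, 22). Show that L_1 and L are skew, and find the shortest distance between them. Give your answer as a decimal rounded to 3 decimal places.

A direction vector for L is Q_3 − Q_1 = (16, -20, 20).
Common perpendicular direction n = (-5, -5, -3) × (16, -20, 20) = (-160, 52, 180).
With w = (-8, -2, 2) − (6, 4, 2) = (-14, -6, 0), w · n = 1928.
Since n ≠ 0 the lines are not parallel, and w · n = 1928 ≠ 0 so they do not intersect; hence they are skew.
Distance = |w · n| / |n| = |1928| / √60704 ≈ 7.825.

7.825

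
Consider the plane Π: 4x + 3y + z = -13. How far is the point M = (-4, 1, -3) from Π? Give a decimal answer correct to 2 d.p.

n·M − d = (4)·(-4) + (3)·(1) + (1)·(-3) − (-13) = -3; |n| = √26.
Distance = |-3| / √26 = 3/√26 ≈ 0.59.

0.59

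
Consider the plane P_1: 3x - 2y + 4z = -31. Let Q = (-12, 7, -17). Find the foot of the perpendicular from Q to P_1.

(-3, 1, -5)

Foot = Q − λn with λ = (n·Q − d)/|n|² = (-118 − (-31))/29 = -3.
Foot = (-12, 7, -17) − (-3)·(3, -2, 4) = (-3, 1, -5).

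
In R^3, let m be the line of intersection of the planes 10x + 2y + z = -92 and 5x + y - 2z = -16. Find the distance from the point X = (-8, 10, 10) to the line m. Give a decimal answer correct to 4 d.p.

Direction of m: (10, 2, 1) × (5, 1, -2) = (-5, 25, 0).
A point on m: solving the two plane equations with x = -6 gives (-6, -10, -12).
Taking (-6, -10, -12) on m with direction v = (-5, 25, 0): w = X − (-6, -10, -12) = (-2, 20, 22), and w × v = (-550, -110, 50).
Distance = |w × v| / |v| = √317100 / √650 ≈ 22.0872.

22.0872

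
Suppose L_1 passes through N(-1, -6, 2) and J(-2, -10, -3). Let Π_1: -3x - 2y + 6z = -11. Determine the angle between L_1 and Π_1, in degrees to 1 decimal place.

A direction vector for L_1 is J − N = (-1, -4, -5).
sin θ = |n·v| / (|n||v|) = |-19| / (√49 · √42) = 0.41882.
θ ≈ 24.8°.

24.8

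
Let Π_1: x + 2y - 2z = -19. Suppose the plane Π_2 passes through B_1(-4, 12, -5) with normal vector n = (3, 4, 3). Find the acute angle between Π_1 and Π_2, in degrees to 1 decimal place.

73.4

Π_2: n·r = n·B_1 gives 3x + 4y + 3z = 21.
cos θ = |n₁·n₂| / (|n₁||n₂|) = |5| / (√9 · √34).
θ = arccos(0.28583) ≈ 73.4°.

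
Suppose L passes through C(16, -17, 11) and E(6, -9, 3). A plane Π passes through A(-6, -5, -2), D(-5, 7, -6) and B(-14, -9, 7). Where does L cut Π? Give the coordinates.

(-4, -1, -5)

A direction vector for L is E − C = (-10, 8, -8).
AD = (1, 12, -4), AB = (-8, -4, 9); a normal to Π is AD × AB = (92, 23, 92).
Using A: Π has equation 92x + 23y + 92z = -851.
Substitute r = (16, -17, 11) + t(-10, 8, -8) into the plane: 2093 + (-1472)t = -851, so t = 2.
Intersection: (16, -17, 11) + 2·(-10, 8, -8) = (-4, -1, -5).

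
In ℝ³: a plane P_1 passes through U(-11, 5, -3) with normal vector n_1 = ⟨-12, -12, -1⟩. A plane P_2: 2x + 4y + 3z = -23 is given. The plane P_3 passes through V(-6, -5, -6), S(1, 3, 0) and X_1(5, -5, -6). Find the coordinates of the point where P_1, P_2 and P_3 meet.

P_1: n_1·r = n_1·U gives -12x - 12y - z = 75.
VS = (7, 8, 6), VX_1 = (11, 0, 0); a normal to P_3 is VS × VX_1 = (0, 66, -88).
Using V: P_3 has equation 66y - 88z = 198.
Solving the 3×3 linear system -12x - 12y - z = 75, 2x + 4y + 3z = -23, 66y - 88z = 198 (e.g. by elimination or Cramer's rule, determinant = 4356) gives (-5, -1, -3).

(-5, -1, -3)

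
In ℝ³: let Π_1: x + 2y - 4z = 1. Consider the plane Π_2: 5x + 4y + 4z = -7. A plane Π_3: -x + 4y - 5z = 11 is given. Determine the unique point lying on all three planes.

Solving the 3×3 linear system x + 2y - 4z = 1, 5x + 4y + 4z = -7, -x + 4y - 5z = 11 (e.g. by elimination or Cramer's rule, determinant = -90) gives (-3, 2, 0).

(-3, 2, 0)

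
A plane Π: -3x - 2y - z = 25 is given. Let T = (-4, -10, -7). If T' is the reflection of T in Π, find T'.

λ = (n·T − d)/|n|² = (39 − 25)/14 = 1.
Reflection = T − 2λn = (-4, -10, -7) − 2·(-3, -2, -1) = (2, -6, -5).

(2, -6, -5)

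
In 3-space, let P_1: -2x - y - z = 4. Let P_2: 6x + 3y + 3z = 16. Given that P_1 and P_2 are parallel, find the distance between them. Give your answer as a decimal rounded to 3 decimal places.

3.810

Rescale P_2 by 1/(-3): -2x - y - z = -16/3. Then distance = |4 − (-16/3)| / √6 ≈ 3.810.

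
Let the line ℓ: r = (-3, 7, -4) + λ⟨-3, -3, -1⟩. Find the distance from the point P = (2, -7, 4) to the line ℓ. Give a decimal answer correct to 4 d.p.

16.3095

Taking (-3, 7, -4) on ℓ with direction v = (-3, -3, -1): w = P − (-3, 7, -4) = (5, -14, 8), and w × v = (38, -19, -57).
Distance = |w × v| / |v| = √5054 / √19 ≈ 16.3095.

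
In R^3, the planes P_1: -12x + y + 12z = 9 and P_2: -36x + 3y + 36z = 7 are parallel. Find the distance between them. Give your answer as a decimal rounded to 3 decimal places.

0.392

Rescale P_2 by 1/3: -12x + y + 12z = 7/3. Then distance = |9 − (7/3)| / √289 ≈ 0.392.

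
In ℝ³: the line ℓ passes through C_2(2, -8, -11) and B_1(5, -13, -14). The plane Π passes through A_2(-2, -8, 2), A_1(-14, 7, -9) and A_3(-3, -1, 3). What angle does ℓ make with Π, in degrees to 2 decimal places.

28.59

A direction vector for ℓ is B_1 − C_2 = (3, -5, -3).
A_2A_1 = (-12, 15, -11), A_2A_3 = (-1, 7, 1); a normal to Π is A_2A_1 × A_2A_3 = (92, 23, -69).
Using A_2: Π has equation 92x + 23y - 69z = -506.
sin θ = |n·v| / (|n||v|) = |368| / (√13754 · √43) = 0.47852.
θ ≈ 28.59°.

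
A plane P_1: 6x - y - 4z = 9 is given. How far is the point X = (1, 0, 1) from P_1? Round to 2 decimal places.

n·X − d = (6)·(1) + (-1)·(0) + (-4)·(1) − 9 = -7; |n| = √53.
Distance = |-7| / √53 = 7/√53 ≈ 0.96.

0.96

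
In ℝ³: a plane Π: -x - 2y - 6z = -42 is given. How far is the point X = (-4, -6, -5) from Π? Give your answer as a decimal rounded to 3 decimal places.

n·X − d = (-1)·(-4) + (-2)·(-6) + (-6)·(-5) − (-42) = 88; |n| = √41.
Distance = |88| / √41 = 88/√41 ≈ 13.743.

13.743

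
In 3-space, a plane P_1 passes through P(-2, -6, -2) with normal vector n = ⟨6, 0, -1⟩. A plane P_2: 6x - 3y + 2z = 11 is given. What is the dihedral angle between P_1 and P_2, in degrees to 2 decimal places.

P_1: n·r = n·P gives 6x - z = -10.
cos θ = |n₁·n₂| / (|n₁||n₂|) = |34| / (√37 · √49).
θ = arccos(0.79851) ≈ 37.01°.

37.01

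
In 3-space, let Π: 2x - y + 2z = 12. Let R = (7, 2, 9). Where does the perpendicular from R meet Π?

(3, 4, 5)

Foot = R − λn with λ = (n·R − d)/|n|² = (30 − 12)/9 = 2.
Foot = (7, 2, 9) − 2·(2, -1, 2) = (3, 4, 5).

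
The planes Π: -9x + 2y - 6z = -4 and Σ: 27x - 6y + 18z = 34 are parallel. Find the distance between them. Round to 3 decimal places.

Rescale Σ by 1/(-3): -9x + 2y - 6z = -34/3. Then distance = |-4 − (-34/3)| / √121 ≈ 0.667.

0.667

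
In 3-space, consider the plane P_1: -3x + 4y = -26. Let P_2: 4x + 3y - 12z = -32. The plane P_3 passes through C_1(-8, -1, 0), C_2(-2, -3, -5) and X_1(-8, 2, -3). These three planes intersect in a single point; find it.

C_1C_2 = (6, -2, -5), C_1X_1 = (0, 3, -3); a normal to P_3 is C_1C_2 × C_1X_1 = (21, 18, 18).
Using C_1: P_3 has equation 21x + 18y + 18z = -186.
Solving the 3×3 linear system -3x + 4y = -26, 4x + 3y - 12z = -32, 21x + 18y + 18z = -186 (e.g. by elimination or Cramer's rule, determinant = -2106) gives (-2, -8, 0).

(-2, -8, 0)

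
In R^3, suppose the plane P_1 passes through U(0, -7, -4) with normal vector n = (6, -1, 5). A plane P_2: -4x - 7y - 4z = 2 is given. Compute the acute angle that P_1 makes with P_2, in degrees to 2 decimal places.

58.53

P_1: n·r = n·U gives 6x - y + 5z = -13.
cos θ = |n₁·n₂| / (|n₁||n₂|) = |-37| / (√62 · √81).
θ = arccos(0.52211) ≈ 58.53°.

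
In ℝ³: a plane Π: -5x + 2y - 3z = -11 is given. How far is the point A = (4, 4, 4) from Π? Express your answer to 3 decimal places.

2.109

n·A − d = (-5)·(4) + (2)·(4) + (-3)·(4) − (-11) = -13; |n| = √38.
Distance = |-13| / √38 = 13/√38 ≈ 2.109.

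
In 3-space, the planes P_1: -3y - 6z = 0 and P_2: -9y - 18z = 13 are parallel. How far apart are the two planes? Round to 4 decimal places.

0.6460

Rescale P_2 by 1/3: -3y - 6z = 13/3. Then distance = |0 − (13/3)| / √45 ≈ 0.6460.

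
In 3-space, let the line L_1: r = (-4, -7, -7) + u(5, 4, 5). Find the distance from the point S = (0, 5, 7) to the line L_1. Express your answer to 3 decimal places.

8.213

Taking (-4, -7, -7) on L_1 with direction v = (5, 4, 5): w = S − (-4, -7, -7) = (4, 12, 14), and w × v = (4, 50, -44).
Distance = |w × v| / |v| = √4452 / √66 ≈ 8.213.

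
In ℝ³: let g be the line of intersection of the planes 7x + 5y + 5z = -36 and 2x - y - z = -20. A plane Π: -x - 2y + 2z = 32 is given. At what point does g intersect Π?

(-8, -4, 8)

Direction of g: (7, 5, 5) × (2, -1, -1) = (0, 17, -17).
A point on g: solving the two plane equations with y = -5 gives (-8, -5, 9).
Substitute r = (-8, -5, 9) + t(0, 17, -17) into the plane: 36 + (-68)t = 32, so t = 1/17.
Intersection: (-8, -5, 9) + (1/17)·(0, 17, -17) = (-8, -4, 8).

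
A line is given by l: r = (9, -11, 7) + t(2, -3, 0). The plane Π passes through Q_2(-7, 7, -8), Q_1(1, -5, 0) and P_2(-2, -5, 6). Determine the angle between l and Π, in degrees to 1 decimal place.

Q_2Q_1 = (8, -12, 8), Q_2P_2 = (5, -12, 14); a normal to Π is Q_2Q_1 × Q_2P_2 = (-72, -72, -36).
Using Q_2: Π has equation -72x - 72y - 36z = 288.
sin θ = |n·v| / (|n||v|) = |72| / (√11664 · √13) = 0.18490.
θ ≈ 10.7°.

10.7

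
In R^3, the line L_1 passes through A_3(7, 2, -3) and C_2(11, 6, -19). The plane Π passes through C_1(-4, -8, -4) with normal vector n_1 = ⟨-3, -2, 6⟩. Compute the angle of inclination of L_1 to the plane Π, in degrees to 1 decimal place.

77.5

A direction vector for L_1 is C_2 − A_3 = (4, 4, -16).
Π: n_1·r = n_1·C_1 gives -3x - 2y + 6z = 4.
sin θ = |n·v| / (|n||v|) = |-116| / (√49 · √288) = 0.97648.
θ ≈ 77.5°.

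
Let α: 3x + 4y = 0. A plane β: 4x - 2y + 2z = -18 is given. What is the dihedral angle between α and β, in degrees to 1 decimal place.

cos θ = |n₁·n₂| / (|n₁||n₂|) = |4| / (√25 · √24).
θ = arccos(0.16330) ≈ 80.6°.

80.6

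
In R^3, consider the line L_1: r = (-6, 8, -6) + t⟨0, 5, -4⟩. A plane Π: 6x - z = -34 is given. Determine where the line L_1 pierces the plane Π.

Substitute r = (-6, 8, -6) + t(0, 5, -4) into the plane: -30 + 4t = -34, so t = -1.
Intersection: (-6, 8, -6) + (-1)·(0, 5, -4) = (-6, 3, -2).

(-6, 3, -2)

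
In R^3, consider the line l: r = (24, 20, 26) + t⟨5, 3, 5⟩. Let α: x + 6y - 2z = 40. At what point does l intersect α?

(4, 8, 6)

Substitute r = (24, 20, 26) + t(5, 3, 5) into the plane: 92 + 13t = 40, so t = -4.
Intersection: (24, 20, 26) + (-4)·(5, 3, 5) = (4, 8, 6).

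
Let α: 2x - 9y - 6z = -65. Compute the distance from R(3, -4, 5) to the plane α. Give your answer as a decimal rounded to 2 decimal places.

7.00

n·R − d = (2)·(3) + (-9)·(-4) + (-6)·(5) − (-65) = 77; |n| = √121.
Distance = |77| / √121 = 77/√121 ≈ 7.00.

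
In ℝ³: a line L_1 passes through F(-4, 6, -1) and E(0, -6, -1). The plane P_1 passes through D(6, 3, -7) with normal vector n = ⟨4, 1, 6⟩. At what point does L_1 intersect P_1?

A direction vector for L_1 is E − F = (4, -12, 0).
P_1: n·r = n·D gives 4x + y + 6z = -15.
Substitute r = (-4, 6, -1) + t(4, -12, 0) into the plane: -16 + 4t = -15, so t = 1/4.
Intersection: (-4, 6, -1) + (1/4)·(4, -12, 0) = (-3, 3, -1).

(-3, 3, -1)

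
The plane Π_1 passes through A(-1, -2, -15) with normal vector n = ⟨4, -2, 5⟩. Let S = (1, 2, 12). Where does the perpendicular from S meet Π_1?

Π_1: n·r = n·A gives 4x - 2y + 5z = -75.
Foot = S − λn with λ = (n·S − d)/|n|² = (60 − (-75))/45 = 3.
Foot = (1, 2, 12) − 3·(4, -2, 5) = (-11, 8, -3).

(-11, 8, -3)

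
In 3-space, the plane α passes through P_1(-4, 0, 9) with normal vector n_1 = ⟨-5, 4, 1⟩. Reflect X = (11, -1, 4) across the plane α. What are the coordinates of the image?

(-9, 15, 8)

α: n_1·r = n_1·P_1 gives -5x + 4y + z = 29.
λ = (n·X − d)/|n|² = (-55 − 29)/42 = -2.
Reflection = X − 2λn = (11, -1, 4) − (-4)·(-5, 4, 1) = (-9, 15, 8).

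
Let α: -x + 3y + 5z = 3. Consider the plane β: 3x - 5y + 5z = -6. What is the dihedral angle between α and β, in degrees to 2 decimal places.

cos θ = |n₁·n₂| / (|n₁||n₂|) = |7| / (√35 · √59).
θ = arccos(0.15404) ≈ 81.14°.

81.14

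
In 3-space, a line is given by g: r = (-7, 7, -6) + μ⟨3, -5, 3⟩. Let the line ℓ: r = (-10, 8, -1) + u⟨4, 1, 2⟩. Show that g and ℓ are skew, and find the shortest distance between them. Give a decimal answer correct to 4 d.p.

5.9057

Common perpendicular direction n = (3, -5, 3) × (4, 1, 2) = (-13, 6, 23).
With w = (-10, 8, -1) − (-7, 7, -6) = (-3, 1, 5), w · n = 160.
Since n ≠ 0 the lines are not parallel, and w · n = 160 ≠ 0 so they do not intersect; hence they are skew.
Distance = |w · n| / |n| = |160| / √734 ≈ 5.9057.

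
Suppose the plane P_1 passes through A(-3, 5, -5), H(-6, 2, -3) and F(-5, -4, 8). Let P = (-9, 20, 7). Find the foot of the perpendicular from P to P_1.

AH = (-3, -3, 2), AF = (-2, -9, 13); a normal to P_1 is AH × AF = (-21, 35, 21).
Using A: P_1 has equation -21x + 35y + 21z = 133.
Foot = P − λn with λ = (n·P − d)/|n|² = (1036 − 133)/2107 = 3/7.
Foot = (-9, 20, 7) − (3/7)·(-21, 35, 21) = (0, 5, -2).

(0, 5, -2)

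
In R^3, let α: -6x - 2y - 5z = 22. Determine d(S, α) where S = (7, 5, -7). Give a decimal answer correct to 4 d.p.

4.8374

n·S − d = (-6)·(7) + (-2)·(5) + (-5)·(-7) − 22 = -39; |n| = √65.
Distance = |-39| / √65 = 39/√65 ≈ 4.8374.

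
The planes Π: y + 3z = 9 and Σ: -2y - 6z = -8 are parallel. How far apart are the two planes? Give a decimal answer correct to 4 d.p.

Rescale Σ by 1/(-2): y + 3z = 4. Then distance = |9 − 4| / √10 ≈ 1.5811.

1.5811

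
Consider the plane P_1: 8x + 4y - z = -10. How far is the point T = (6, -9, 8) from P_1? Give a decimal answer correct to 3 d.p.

n·T − d = (8)·(6) + (4)·(-9) + (-1)·(8) − (-10) = 14; |n| = √81.
Distance = |14| / √81 = 14/√81 ≈ 1.556.

1.556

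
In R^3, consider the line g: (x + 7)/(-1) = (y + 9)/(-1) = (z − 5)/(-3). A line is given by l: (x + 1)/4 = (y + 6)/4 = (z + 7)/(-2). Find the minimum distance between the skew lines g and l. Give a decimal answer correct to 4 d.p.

2.1213

g has direction (-1, -1, -3) through (-7, -9, 5).
l has direction (4, 4, -2) through (-1, -6, -7).
Common perpendicular direction n = (-1, -1, -3) × (4, 4, -2) = (14, -14, 0).
With w = (-1, -6, -7) − (-7, -9, 5) = (6, 3, -12), w · n = 42.
Distance = |w · n| / |n| = |42| / √392 ≈ 2.1213.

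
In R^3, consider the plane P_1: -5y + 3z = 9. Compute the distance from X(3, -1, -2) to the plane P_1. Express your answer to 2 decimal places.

1.71

n·X − d = (0)·(3) + (-5)·(-1) + (3)·(-2) − 9 = -10; |n| = √34.
Distance = |-10| / √34 = 10/√34 ≈ 1.71.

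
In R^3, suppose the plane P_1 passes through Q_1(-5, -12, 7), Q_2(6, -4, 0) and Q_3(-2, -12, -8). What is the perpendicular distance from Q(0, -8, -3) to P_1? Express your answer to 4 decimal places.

Q_1Q_2 = (11, 8, -7), Q_1Q_3 = (3, 0, -15); a normal to P_1 is Q_1Q_2 × Q_1Q_3 = (-120, 144, -24).
Using Q_1: P_1 has equation -120x + 144y - 24z = -1296.
n·Q − d = (-120)·(0) + (144)·(-8) + (-24)·(-3) − (-1296) = 216; |n| = √35712.
Distance = |216| / √35712 = 216/√35712 ≈ 1.1430.

1.1430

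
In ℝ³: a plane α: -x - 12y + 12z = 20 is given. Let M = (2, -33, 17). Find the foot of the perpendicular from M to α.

Foot = M − λn with λ = (n·M − d)/|n|² = (598 − 20)/289 = 2.
Foot = (2, -33, 17) − 2·(-1, -12, 12) = (4, -9, -7).

(4, -9, -7)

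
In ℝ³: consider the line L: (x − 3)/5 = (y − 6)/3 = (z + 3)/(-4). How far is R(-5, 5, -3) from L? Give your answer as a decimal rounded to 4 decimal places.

L has direction (5, 3, -4) through (3, 6, -3).
Taking (3, 6, -3) on L with direction v = (5, 3, -4): w = R − (3, 6, -3) = (-8, -1, 0), and w × v = (4, -32, -19).
Distance = |w × v| / |v| = √1401 / √50 ≈ 5.2934.

5.2934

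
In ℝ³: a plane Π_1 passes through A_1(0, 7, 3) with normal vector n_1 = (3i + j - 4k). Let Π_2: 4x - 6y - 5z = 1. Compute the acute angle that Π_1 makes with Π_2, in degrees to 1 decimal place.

Π_1: n_1·r = n_1·A_1 gives 3x + y - 4z = -5.
cos θ = |n₁·n₂| / (|n₁||n₂|) = |26| / (√26 · √77).
θ = arccos(0.58109) ≈ 54.5°.

54.5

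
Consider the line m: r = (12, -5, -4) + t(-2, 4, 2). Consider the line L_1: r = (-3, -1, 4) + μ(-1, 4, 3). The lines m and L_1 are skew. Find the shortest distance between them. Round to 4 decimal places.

10.9697

Common perpendicular direction n = (-2, 4, 2) × (-1, 4, 3) = (4, 4, -4).
With w = (-3, -1, 4) − (12, -5, -4) = (-15, 4, 8), w · n = -76.
Distance = |w · n| / |n| = |-76| / √48 ≈ 10.9697.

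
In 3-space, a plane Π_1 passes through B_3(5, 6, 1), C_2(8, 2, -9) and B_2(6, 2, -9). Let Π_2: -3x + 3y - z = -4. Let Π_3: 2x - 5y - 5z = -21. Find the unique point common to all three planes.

B_3C_2 = (3, -4, -10), B_3B_2 = (1, -4, -10); a normal to Π_1 is B_3C_2 × B_3B_2 = (0, 20, -8).
Using B_3: Π_1 has equation 20y - 8z = 112.
Solving the 3×3 linear system 20y - 8z = 112, -3x + 3y - z = -4, 2x - 5y - 5z = -21 (e.g. by elimination or Cramer's rule, determinant = -412) gives (7, 6, 1).

(7, 6, 1)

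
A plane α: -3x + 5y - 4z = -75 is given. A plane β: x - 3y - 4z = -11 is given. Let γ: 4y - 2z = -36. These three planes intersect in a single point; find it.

Solving the 3×3 linear system -3x + 5y - 4z = -75, x - 3y - 4z = -11, 4y - 2z = -36 (e.g. by elimination or Cramer's rule, determinant = -72) gives (6, -5, 8).

(6, -5, 8)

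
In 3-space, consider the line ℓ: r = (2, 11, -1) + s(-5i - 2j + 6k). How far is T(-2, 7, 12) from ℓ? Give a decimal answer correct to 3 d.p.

5.305

Taking (2, 11, -1) on ℓ with direction v = (-5, -2, 6): w = T − (2, 11, -1) = (-4, -4, 13), and w × v = (2, -41, -12).
Distance = |w × v| / |v| = √1829 / √65 ≈ 5.305.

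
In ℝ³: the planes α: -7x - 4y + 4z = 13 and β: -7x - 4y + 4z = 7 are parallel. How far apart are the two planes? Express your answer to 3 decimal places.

Same normal n = (-7, -4, 4) with |n| = √81; distance = |13 − 7| / |n| = 6/√81 ≈ 0.667.

0.667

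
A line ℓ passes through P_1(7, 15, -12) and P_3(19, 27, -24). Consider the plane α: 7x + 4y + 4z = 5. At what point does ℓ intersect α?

A direction vector for ℓ is P_3 − P_1 = (12, 12, -12).
Substitute r = (7, 15, -12) + t(12, 12, -12) into the plane: 61 + 84t = 5, so t = -2/3.
Intersection: (7, 15, -12) + (-2/3)·(12, 12, -12) = (-1, 7, -4).

(-1, 7, -4)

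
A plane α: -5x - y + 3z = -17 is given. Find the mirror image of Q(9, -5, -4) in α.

(-1, -7, 2)

λ = (n·Q − d)/|n|² = (-52 − (-17))/35 = -1.
Reflection = Q − 2λn = (9, -5, -4) − (-2)·(-5, -1, 3) = (-1, -7, 2).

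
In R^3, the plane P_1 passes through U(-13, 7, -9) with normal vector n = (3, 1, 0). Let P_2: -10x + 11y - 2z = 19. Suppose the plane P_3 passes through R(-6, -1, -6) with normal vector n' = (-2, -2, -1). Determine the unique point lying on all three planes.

P_1: n·r = n·U gives 3x + y = -32.
P_3: n'·r = n'·R gives -2x - 2y - z = 20.
Solving the 3×3 linear system 3x + y = -32, -10x + 11y - 2z = 19, -2x - 2y - z = 20 (e.g. by elimination or Cramer's rule, determinant = -51) gives (-9, -5, 8).

(-9, -5, 8)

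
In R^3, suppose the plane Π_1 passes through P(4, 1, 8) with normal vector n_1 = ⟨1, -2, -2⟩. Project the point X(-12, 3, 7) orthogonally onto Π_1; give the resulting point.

(-10, -1, 3)

Π_1: n_1·r = n_1·P gives x - 2y - 2z = -14.
Foot = X − λn with λ = (n·X − d)/|n|² = (-32 − (-14))/9 = -2.
Foot = (-12, 3, 7) − (-2)·(1, -2, -2) = (-10, -1, 3).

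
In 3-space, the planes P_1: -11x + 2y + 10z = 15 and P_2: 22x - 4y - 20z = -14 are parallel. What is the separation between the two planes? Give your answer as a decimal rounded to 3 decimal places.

Rescale P_2 by 1/(-2): -11x + 2y + 10z = 7. Then distance = |15 − 7| / √225 ≈ 0.533.

0.533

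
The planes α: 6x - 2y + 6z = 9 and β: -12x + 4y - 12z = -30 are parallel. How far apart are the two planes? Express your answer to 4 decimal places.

Rescale β by 1/(-2): 6x - 2y + 6z = 15. Then distance = |9 − 15| / √76 ≈ 0.6882.

0.6882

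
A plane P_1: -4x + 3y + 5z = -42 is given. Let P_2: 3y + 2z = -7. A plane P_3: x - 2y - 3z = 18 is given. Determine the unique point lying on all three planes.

(5, 1, -5)

Solving the 3×3 linear system -4x + 3y + 5z = -42, 3y + 2z = -7, x - 2y - 3z = 18 (e.g. by elimination or Cramer's rule, determinant = 11) gives (5, 1, -5).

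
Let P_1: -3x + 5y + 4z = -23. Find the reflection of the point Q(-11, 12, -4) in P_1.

λ = (n·Q − d)/|n|² = (77 − (-23))/50 = 2.
Reflection = Q − 2λn = (-11, 12, -4) − 4·(-3, 5, 4) = (1, -8, -20).

(1, -8, -20)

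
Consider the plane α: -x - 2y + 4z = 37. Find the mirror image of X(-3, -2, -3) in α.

(-7, -10, 13)

λ = (n·X − d)/|n|² = (-5 − 37)/21 = -2.
Reflection = X − 2λn = (-3, -2, -3) − (-4)·(-1, -2, 4) = (-7, -10, 13).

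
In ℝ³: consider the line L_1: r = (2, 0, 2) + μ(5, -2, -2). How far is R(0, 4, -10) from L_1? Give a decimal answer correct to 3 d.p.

Taking (2, 0, 2) on L_1 with direction v = (5, -2, -2): w = R − (2, 0, 2) = (-2, 4, -12), and w × v = (-32, -64, -16).
Distance = |w × v| / |v| = √5376 / √33 ≈ 12.764.

12.764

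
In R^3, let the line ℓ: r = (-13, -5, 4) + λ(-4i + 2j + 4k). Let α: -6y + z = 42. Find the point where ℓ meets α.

(-9, -7, 0)

Substitute r = (-13, -5, 4) + t(-4, 2, 4) into the plane: 34 + (-8)t = 42, so t = -1.
Intersection: (-13, -5, 4) + (-1)·(-4, 2, 4) = (-9, -7, 0).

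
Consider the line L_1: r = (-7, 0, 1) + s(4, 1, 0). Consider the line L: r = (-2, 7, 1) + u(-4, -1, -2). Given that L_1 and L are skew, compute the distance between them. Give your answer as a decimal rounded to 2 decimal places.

Common perpendicular direction n = (4, 1, 0) × (-4, -1, -2) = (-2, 8, 0).
With w = (-2, 7, 1) − (-7, 0, 1) = (5, 7, 0), w · n = 46.
Distance = |w · n| / |n| = |46| / √68 ≈ 5.58.

5.58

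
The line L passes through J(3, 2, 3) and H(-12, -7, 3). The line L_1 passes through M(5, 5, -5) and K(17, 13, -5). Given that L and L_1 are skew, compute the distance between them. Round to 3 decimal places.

A direction vector for L is H − J = (-15, -9, 0).
A direction vector for L_1 is K − M = (12, 8, 0).
Common perpendicular direction n = (-15, -9, 0) × (12, 8, 0) = (0, 0, -12).
With w = (5, 5, -5) − (3, 2, 3) = (2, 3, -8), w · n = 96.
Distance = |w · n| / |n| = |96| / √144 ≈ 8.000.

8.000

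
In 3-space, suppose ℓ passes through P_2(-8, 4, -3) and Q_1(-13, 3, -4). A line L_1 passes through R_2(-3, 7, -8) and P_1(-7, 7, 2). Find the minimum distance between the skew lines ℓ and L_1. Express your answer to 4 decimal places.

A direction vector for ℓ is Q_1 − P_2 = (-5, -1, -1).
A direction vector for L_1 is P_1 − R_2 = (-4, 0, 10).
Common perpendicular direction n = (-5, -1, -1) × (-4, 0, 10) = (-10, 54, -4).
With w = (-3, 7, -8) − (-8, 4, -3) = (5, 3, -5), w · n = 132.
Distance = |w · n| / |n| = |132| / √3032 ≈ 2.3972.

2.3972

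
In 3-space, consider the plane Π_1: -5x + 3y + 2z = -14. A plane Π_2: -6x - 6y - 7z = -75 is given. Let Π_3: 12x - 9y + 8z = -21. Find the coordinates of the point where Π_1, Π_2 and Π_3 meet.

(7, 9, -3)

Solving the 3×3 linear system -5x + 3y + 2z = -14, -6x - 6y - 7z = -75, 12x - 9y + 8z = -21 (e.g. by elimination or Cramer's rule, determinant = 699) gives (7, 9, -3).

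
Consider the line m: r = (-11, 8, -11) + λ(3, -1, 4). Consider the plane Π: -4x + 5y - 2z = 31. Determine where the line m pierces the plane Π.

(-2, 5, 1)

Substitute r = (-11, 8, -11) + t(3, -1, 4) into the plane: 106 + (-25)t = 31, so t = 3.
Intersection: (-11, 8, -11) + 3·(3, -1, 4) = (-2, 5, 1).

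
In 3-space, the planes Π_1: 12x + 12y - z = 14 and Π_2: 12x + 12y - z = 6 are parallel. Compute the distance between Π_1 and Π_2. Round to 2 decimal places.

0.47

Same normal n = (12, 12, -1) with |n| = √289; distance = |14 − 6| / |n| = 8/√289 ≈ 0.47.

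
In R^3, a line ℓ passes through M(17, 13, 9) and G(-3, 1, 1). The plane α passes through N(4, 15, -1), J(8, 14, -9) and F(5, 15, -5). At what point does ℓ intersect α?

(12, 10, 7)

A direction vector for ℓ is G − M = (-20, -12, -8).
NJ = (4, -1, -8), NF = (1, 0, -4); a normal to α is NJ × NF = (4, 8, 1).
Using N: α has equation 4x + 8y + z = 135.
Substitute r = (17, 13, 9) + t(-20, -12, -8) into the plane: 181 + (-184)t = 135, so t = 1/4.
Intersection: (17, 13, 9) + (1/4)·(-20, -12, -8) = (12, 10, 7).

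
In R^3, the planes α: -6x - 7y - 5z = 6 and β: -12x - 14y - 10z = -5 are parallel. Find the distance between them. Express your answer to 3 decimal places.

0.810

Rescale β by 1/2: -6x - 7y - 5z = -5/2. Then distance = |6 − (-5/2)| / √110 ≈ 0.810.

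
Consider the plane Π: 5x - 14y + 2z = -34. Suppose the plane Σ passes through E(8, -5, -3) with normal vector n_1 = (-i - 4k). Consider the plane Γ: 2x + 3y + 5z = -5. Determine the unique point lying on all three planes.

Σ: n_1·r = n_1·E gives -x - 4z = 4.
Solving the 3×3 linear system 5x - 14y + 2z = -34, -x - 4z = 4, 2x + 3y + 5z = -5 (e.g. by elimination or Cramer's rule, determinant = 96) gives (-4, 1, 0).

(-4, 1, 0)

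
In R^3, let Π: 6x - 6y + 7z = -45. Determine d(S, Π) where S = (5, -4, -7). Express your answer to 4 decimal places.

4.5455

n·S − d = (6)·(5) + (-6)·(-4) + (7)·(-7) − (-45) = 50; |n| = √121.
Distance = |50| / √121 = 50/√121 ≈ 4.5455.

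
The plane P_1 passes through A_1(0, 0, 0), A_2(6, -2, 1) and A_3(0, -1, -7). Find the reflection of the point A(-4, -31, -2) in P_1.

(16, 25, -10)

A_1A_2 = (6, -2, 1), A_1A_3 = (0, -1, -7); a normal to P_1 is A_1A_2 × A_1A_3 = (15, 42, -6).
Using A_1: P_1 has equation 15x + 42y - 6z = 0.
λ = (n·A − d)/|n|² = (-1350 − 0)/2025 = -2/3.
Reflection = A − 2λn = (-4, -31, -2) − (-4/3)·(15, 42, -6) = (16, 25, -10).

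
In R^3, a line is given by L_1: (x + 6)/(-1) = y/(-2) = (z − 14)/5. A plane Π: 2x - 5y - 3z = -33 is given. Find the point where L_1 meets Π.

L_1 has direction (-1, -2, 5) through (-6, 0, 14).
Substitute r = (-6, 0, 14) + t(-1, -2, 5) into the plane: -54 + (-7)t = -33, so t = -3.
Intersection: (-6, 0, 14) + (-3)·(-1, -2, 5) = (-3, 6, -1).

(-3, 6, -1)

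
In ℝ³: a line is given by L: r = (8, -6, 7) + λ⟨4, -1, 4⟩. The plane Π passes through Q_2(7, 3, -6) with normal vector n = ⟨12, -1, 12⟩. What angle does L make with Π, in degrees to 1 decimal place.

Π: n·r = n·Q_2 gives 12x - y + 12z = 9.
sin θ = |n·v| / (|n||v|) = |97| / (√289 · √33) = 0.99327.
θ ≈ 83.3°.

83.3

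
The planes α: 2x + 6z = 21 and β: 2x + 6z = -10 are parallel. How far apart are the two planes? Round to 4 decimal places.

4.9015

Same normal n = (2, 0, 6) with |n| = √40; distance = |21 − (-10)| / |n| = 31/√40 ≈ 4.9015.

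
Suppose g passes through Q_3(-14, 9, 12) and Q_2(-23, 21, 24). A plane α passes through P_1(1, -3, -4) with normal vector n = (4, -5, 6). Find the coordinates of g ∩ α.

A direction vector for g is Q_2 − Q_3 = (-9, 12, 12).
α: n·r = n·P_1 gives 4x - 5y + 6z = -5.
Substitute r = (-14, 9, 12) + t(-9, 12, 12) into the plane: -29 + (-24)t = -5, so t = -1.
Intersection: (-14, 9, 12) + (-1)·(-9, 12, 12) = (-5, -3, 0).

(-5, -3, 0)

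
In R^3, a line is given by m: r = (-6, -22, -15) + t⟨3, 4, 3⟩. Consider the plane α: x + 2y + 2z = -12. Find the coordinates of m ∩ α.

Substitute r = (-6, -22, -15) + t(3, 4, 3) into the plane: -80 + 17t = -12, so t = 4.
Intersection: (-6, -22, -15) + 4·(3, 4, 3) = (6, -6, -3).

(6, -6, -3)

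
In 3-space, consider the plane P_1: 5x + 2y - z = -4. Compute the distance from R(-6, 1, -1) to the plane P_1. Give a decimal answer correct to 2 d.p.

n·R − d = (5)·(-6) + (2)·(1) + (-1)·(-1) − (-4) = -23; |n| = √30.
Distance = |-23| / √30 = 23/√30 ≈ 4.20.

4.20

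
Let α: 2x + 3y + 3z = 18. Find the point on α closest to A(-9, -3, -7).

(-3, 6, 2)

Foot = A − λn with λ = (n·A − d)/|n|² = (-48 − 18)/22 = -3.
Foot = (-9, -3, -7) − (-3)·(2, 3, 3) = (-3, 6, 2).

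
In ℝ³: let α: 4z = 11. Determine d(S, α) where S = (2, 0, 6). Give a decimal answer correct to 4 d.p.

n·S − d = (0)·(2) + (0)·(0) + (4)·(6) − 11 = 13; |n| = √16.
Distance = |13| / √16 = 13/√16 ≈ 3.2500.

3.2500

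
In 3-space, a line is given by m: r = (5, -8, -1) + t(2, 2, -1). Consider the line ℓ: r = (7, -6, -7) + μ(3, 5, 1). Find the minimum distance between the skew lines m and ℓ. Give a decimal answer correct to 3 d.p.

Common perpendicular direction n = (2, 2, -1) × (3, 5, 1) = (7, -5, 4).
With w = (7, -6, -7) − (5, -8, -1) = (2, 2, -6), w · n = -20.
Distance = |w · n| / |n| = |-20| / √90 ≈ 2.108.

2.108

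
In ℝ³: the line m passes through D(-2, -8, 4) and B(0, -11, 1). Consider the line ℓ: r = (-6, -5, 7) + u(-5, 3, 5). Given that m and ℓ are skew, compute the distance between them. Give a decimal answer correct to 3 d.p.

A direction vector for m is B − D = (2, -3, -3).
Common perpendicular direction n = (2, -3, -3) × (-5, 3, 5) = (-6, 5, -9).
With w = (-6, -5, 7) − (-2, -8, 4) = (-4, 3, 3), w · n = 12.
Distance = |w · n| / |n| = |12| / √142 ≈ 1.007.

1.007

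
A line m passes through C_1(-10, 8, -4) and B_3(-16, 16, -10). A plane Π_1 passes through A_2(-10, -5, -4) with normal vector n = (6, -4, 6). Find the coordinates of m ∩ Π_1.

A direction vector for m is B_3 − C_1 = (-6, 8, -6).
Π_1: n·r = n·A_2 gives 6x - 4y + 6z = -64.
Substitute r = (-10, 8, -4) + t(-6, 8, -6) into the plane: -116 + (-104)t = -64, so t = -1/2.
Intersection: (-10, 8, -4) + (-1/2)·(-6, 8, -6) = (-7, 4, -1).

(-7, 4, -1)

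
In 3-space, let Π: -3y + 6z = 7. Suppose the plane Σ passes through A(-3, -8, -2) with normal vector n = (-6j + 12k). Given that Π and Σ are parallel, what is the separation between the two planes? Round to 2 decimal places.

Σ: n·r = n·A gives -6y + 12z = 24.
Rescale Σ by 1/2: -3y + 6z = 12. Then distance = |7 − 12| / √45 ≈ 0.75.

0.75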